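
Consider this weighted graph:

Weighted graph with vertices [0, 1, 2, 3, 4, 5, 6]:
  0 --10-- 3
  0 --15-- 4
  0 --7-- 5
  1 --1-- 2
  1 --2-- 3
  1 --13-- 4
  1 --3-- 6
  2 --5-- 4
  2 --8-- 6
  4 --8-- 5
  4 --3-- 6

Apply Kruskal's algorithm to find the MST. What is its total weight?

Applying Kruskal's algorithm (sort edges by weight, add if no cycle):
  Add (1,2) w=1
  Add (1,3) w=2
  Add (1,6) w=3
  Add (4,6) w=3
  Skip (2,4) w=5 (creates cycle)
  Add (0,5) w=7
  Skip (2,6) w=8 (creates cycle)
  Add (4,5) w=8
  Skip (0,3) w=10 (creates cycle)
  Skip (1,4) w=13 (creates cycle)
  Skip (0,4) w=15 (creates cycle)
MST weight = 24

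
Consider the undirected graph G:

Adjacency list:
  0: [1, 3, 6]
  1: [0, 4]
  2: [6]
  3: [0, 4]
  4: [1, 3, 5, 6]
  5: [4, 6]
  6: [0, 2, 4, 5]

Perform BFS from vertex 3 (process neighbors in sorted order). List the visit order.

BFS from vertex 3 (neighbors processed in ascending order):
Visit order: 3, 0, 4, 1, 6, 5, 2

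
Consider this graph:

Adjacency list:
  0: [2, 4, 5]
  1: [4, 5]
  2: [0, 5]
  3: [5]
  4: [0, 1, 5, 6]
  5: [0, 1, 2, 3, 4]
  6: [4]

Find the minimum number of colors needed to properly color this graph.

The graph has a maximum clique of size 3 (lower bound on chromatic number).
A valid 3-coloring: {0: 2, 1: 2, 2: 1, 3: 1, 4: 1, 5: 0, 6: 0}.
Chromatic number = 3.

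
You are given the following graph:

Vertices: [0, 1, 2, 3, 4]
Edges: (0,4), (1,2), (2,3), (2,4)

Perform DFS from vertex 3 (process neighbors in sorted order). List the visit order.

DFS from vertex 3 (neighbors processed in ascending order):
Visit order: 3, 2, 1, 4, 0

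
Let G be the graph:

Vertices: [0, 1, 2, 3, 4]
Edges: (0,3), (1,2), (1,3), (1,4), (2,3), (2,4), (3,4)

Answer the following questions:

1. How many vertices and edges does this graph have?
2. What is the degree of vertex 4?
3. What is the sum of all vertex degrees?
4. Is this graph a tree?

Count: 5 vertices, 7 edges.
Vertex 4 has neighbors [1, 2, 3], degree = 3.
Handshaking lemma: 2 * 7 = 14.
A tree on 5 vertices has 4 edges. This graph has 7 edges (3 extra). Not a tree.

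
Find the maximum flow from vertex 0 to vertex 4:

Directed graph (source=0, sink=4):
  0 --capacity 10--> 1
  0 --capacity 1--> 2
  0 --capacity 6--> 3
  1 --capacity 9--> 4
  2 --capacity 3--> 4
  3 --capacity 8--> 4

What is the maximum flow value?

Computing max flow:
  Flow on (0->1): 9/10
  Flow on (0->2): 1/1
  Flow on (0->3): 6/6
  Flow on (1->4): 9/9
  Flow on (2->4): 1/3
  Flow on (3->4): 6/8
Maximum flow = 16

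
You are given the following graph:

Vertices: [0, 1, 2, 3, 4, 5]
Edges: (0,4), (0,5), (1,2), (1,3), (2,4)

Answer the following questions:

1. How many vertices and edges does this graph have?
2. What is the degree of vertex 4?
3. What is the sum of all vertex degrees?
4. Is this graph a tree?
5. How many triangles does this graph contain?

Count: 6 vertices, 5 edges.
Vertex 4 has neighbors [0, 2], degree = 2.
Handshaking lemma: 2 * 5 = 10.
A graph is a tree iff it is connected and has exactly n-1 edges. This graph is connected (all 6 vertices in one component) and has 6-1 = 5 edges. It is a tree.
Number of triangles = 0.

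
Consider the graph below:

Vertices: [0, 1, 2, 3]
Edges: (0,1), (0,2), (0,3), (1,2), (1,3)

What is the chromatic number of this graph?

The graph has a maximum clique of size 3 (lower bound on chromatic number).
A valid 3-coloring: {0: 0, 1: 1, 2: 2, 3: 2}.
Chromatic number = 3.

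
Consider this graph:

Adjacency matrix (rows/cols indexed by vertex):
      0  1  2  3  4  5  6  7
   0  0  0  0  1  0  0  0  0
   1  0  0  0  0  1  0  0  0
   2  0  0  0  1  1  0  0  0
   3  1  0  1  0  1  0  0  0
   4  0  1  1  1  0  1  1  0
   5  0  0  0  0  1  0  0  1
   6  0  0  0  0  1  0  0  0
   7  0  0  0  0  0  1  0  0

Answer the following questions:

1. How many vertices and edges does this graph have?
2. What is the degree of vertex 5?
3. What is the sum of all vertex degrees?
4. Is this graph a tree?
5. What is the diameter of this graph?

Count: 8 vertices, 8 edges.
Vertex 5 has neighbors [4, 7], degree = 2.
Handshaking lemma: 2 * 8 = 16.
A tree on 8 vertices has 7 edges. This graph has 8 edges (1 extra). Not a tree.
Diameter (longest shortest path) = 4.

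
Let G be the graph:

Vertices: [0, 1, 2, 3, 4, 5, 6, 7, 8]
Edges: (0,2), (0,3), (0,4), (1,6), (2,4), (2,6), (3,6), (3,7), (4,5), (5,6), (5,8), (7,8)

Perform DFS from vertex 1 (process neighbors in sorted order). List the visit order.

DFS from vertex 1 (neighbors processed in ascending order):
Visit order: 1, 6, 2, 0, 3, 7, 8, 5, 4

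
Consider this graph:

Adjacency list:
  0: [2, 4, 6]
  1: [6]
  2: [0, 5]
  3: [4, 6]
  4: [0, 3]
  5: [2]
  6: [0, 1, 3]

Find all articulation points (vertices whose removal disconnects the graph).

An articulation point is a vertex whose removal disconnects the graph.
Articulation points: [0, 2, 6]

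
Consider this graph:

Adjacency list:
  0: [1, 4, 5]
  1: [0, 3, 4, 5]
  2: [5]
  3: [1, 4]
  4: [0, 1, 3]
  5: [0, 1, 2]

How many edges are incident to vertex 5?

Vertex 5 has neighbors [0, 1, 2], so deg(5) = 3.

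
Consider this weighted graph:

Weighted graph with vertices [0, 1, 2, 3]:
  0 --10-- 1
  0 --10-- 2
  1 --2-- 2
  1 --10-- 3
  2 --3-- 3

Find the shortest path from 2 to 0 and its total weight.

Using Dijkstra's algorithm from vertex 2:
Shortest path: 2 -> 0
Total weight: 10 = 10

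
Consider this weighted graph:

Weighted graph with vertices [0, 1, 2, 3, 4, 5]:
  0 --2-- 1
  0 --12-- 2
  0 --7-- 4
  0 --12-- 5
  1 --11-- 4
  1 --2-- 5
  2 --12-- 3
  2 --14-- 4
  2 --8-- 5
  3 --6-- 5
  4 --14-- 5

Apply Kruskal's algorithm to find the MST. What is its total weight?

Applying Kruskal's algorithm (sort edges by weight, add if no cycle):
  Add (0,1) w=2
  Add (1,5) w=2
  Add (3,5) w=6
  Add (0,4) w=7
  Add (2,5) w=8
  Skip (1,4) w=11 (creates cycle)
  Skip (0,2) w=12 (creates cycle)
  Skip (0,5) w=12 (creates cycle)
  Skip (2,3) w=12 (creates cycle)
  Skip (2,4) w=14 (creates cycle)
  Skip (4,5) w=14 (creates cycle)
MST weight = 25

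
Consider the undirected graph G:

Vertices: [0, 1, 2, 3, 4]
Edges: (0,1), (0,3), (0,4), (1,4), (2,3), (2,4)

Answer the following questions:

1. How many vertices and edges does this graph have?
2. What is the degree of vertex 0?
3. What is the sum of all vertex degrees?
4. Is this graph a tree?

Count: 5 vertices, 6 edges.
Vertex 0 has neighbors [1, 3, 4], degree = 3.
Handshaking lemma: 2 * 6 = 12.
A tree on 5 vertices has 4 edges. This graph has 6 edges (2 extra). Not a tree.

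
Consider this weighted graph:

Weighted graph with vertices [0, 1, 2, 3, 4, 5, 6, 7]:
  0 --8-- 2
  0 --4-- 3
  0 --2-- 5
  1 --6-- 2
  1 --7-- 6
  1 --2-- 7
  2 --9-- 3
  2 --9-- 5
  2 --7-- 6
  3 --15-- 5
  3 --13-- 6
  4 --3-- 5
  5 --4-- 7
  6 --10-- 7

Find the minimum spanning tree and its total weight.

Applying Kruskal's algorithm (sort edges by weight, add if no cycle):
  Add (0,5) w=2
  Add (1,7) w=2
  Add (4,5) w=3
  Add (0,3) w=4
  Add (5,7) w=4
  Add (1,2) w=6
  Add (1,6) w=7
  Skip (2,6) w=7 (creates cycle)
  Skip (0,2) w=8 (creates cycle)
  Skip (2,5) w=9 (creates cycle)
  Skip (2,3) w=9 (creates cycle)
  Skip (6,7) w=10 (creates cycle)
  Skip (3,6) w=13 (creates cycle)
  Skip (3,5) w=15 (creates cycle)
MST weight = 28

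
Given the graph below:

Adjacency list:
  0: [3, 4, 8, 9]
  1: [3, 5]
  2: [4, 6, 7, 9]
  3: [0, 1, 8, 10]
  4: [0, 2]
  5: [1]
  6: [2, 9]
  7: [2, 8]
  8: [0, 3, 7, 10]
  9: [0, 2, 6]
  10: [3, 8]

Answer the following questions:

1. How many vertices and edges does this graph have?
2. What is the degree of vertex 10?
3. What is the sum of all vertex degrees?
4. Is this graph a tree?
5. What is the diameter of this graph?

Count: 11 vertices, 15 edges.
Vertex 10 has neighbors [3, 8], degree = 2.
Handshaking lemma: 2 * 15 = 30.
A tree on 11 vertices has 10 edges. This graph has 15 edges (5 extra). Not a tree.
Diameter (longest shortest path) = 5.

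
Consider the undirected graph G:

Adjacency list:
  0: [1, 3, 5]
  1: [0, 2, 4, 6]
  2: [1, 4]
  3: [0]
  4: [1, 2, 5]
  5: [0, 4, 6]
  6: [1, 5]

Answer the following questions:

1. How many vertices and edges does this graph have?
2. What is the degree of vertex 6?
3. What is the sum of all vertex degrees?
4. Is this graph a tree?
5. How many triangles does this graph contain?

Count: 7 vertices, 9 edges.
Vertex 6 has neighbors [1, 5], degree = 2.
Handshaking lemma: 2 * 9 = 18.
A tree on 7 vertices has 6 edges. This graph has 9 edges (3 extra). Not a tree.
Number of triangles = 1.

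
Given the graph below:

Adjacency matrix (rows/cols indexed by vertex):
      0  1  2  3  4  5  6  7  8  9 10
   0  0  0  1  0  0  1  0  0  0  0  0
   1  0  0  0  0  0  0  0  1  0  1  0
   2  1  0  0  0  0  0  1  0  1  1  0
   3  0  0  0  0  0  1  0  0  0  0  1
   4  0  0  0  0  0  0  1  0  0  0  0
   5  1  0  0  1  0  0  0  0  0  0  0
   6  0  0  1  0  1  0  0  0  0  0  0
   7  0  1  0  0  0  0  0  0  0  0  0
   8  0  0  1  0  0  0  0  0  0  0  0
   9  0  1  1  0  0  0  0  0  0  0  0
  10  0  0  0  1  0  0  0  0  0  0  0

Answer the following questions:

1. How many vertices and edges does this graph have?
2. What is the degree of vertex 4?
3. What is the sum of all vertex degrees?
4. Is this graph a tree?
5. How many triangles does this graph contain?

Count: 11 vertices, 10 edges.
Vertex 4 has neighbors [6], degree = 1.
Handshaking lemma: 2 * 10 = 20.
A graph is a tree iff it is connected and has exactly n-1 edges. This graph is connected (all 11 vertices in one component) and has 11-1 = 10 edges. It is a tree.
Number of triangles = 0.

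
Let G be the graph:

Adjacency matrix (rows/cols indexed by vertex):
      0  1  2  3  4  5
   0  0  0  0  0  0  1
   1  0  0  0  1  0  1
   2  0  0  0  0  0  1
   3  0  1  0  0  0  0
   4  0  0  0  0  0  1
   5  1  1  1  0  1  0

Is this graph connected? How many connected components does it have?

Checking connectivity: the graph has 1 connected component(s).
All vertices are reachable from each other. The graph IS connected.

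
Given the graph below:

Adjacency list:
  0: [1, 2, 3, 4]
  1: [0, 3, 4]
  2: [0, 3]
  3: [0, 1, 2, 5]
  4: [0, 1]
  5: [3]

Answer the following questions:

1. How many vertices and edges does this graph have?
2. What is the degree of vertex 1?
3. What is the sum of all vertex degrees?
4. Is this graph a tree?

Count: 6 vertices, 8 edges.
Vertex 1 has neighbors [0, 3, 4], degree = 3.
Handshaking lemma: 2 * 8 = 16.
A tree on 6 vertices has 5 edges. This graph has 8 edges (3 extra). Not a tree.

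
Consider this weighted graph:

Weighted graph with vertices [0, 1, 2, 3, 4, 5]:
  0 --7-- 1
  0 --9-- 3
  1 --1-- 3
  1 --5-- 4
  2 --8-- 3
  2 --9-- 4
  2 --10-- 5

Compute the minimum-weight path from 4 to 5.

Using Dijkstra's algorithm from vertex 4:
Shortest path: 4 -> 2 -> 5
Total weight: 9 + 10 = 19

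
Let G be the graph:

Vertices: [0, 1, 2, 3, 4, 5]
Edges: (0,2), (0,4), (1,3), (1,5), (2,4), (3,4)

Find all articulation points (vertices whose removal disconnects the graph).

An articulation point is a vertex whose removal disconnects the graph.
Articulation points: [1, 3, 4]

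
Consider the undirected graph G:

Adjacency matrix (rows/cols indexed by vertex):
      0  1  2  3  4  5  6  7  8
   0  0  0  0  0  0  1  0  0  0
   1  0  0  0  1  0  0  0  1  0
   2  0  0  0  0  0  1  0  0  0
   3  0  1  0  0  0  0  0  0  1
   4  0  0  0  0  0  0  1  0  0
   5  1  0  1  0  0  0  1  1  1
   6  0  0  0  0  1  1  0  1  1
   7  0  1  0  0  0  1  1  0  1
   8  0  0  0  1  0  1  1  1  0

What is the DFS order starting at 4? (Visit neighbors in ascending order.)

DFS from vertex 4 (neighbors processed in ascending order):
Visit order: 4, 6, 5, 0, 2, 7, 1, 3, 8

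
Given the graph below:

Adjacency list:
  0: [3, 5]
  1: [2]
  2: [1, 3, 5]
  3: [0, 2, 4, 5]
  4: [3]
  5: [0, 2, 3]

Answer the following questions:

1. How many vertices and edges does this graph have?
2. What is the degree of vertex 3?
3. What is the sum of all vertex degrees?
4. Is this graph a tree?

Count: 6 vertices, 7 edges.
Vertex 3 has neighbors [0, 2, 4, 5], degree = 4.
Handshaking lemma: 2 * 7 = 14.
A tree on 6 vertices has 5 edges. This graph has 7 edges (2 extra). Not a tree.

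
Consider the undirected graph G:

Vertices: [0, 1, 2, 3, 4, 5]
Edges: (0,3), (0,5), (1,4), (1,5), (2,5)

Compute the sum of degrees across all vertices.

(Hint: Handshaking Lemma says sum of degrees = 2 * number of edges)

Count edges: 5 edges.
By Handshaking Lemma: sum of degrees = 2 * 5 = 10.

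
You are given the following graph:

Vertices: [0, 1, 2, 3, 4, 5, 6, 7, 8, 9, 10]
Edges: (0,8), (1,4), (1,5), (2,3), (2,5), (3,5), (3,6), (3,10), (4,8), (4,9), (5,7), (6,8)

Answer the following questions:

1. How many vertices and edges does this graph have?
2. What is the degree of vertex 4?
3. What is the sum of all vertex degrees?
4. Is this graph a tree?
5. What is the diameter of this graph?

Count: 11 vertices, 12 edges.
Vertex 4 has neighbors [1, 8, 9], degree = 3.
Handshaking lemma: 2 * 12 = 24.
A tree on 11 vertices has 10 edges. This graph has 12 edges (2 extra). Not a tree.
Diameter (longest shortest path) = 5.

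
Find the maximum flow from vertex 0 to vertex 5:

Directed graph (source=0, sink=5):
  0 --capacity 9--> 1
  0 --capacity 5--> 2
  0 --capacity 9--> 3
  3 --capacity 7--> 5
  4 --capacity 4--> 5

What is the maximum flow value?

Computing max flow:
  Flow on (0->3): 7/9
  Flow on (3->5): 7/7
Maximum flow = 7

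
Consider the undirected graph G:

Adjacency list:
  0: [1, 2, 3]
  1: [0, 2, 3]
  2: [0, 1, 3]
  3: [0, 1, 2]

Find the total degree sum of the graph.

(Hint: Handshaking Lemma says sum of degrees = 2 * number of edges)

Count edges: 6 edges.
By Handshaking Lemma: sum of degrees = 2 * 6 = 12.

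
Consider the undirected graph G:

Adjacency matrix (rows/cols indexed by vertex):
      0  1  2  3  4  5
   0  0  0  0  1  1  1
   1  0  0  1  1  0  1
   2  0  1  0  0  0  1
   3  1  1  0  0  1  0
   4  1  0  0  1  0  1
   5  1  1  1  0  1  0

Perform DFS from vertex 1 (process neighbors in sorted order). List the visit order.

DFS from vertex 1 (neighbors processed in ascending order):
Visit order: 1, 2, 5, 0, 3, 4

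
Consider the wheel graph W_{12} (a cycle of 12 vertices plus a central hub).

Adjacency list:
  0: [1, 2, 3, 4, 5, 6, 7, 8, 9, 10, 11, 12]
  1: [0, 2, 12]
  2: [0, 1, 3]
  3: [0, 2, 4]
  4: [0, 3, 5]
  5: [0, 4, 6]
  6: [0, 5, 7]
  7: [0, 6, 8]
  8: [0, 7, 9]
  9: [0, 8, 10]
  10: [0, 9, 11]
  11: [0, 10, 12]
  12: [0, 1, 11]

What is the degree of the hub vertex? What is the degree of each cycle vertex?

The hub connects to all 12 cycle vertices, so deg(hub) = 12.
Each cycle vertex connects to 2 neighbors on the cycle plus the hub, so deg(cycle vertex) = 3.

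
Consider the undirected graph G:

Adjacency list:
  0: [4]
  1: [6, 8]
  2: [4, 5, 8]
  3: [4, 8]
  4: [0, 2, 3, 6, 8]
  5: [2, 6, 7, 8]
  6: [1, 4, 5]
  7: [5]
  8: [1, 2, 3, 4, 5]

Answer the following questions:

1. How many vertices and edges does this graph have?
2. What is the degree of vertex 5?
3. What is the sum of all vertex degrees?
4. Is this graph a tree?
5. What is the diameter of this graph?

Count: 9 vertices, 13 edges.
Vertex 5 has neighbors [2, 6, 7, 8], degree = 4.
Handshaking lemma: 2 * 13 = 26.
A tree on 9 vertices has 8 edges. This graph has 13 edges (5 extra). Not a tree.
Diameter (longest shortest path) = 4.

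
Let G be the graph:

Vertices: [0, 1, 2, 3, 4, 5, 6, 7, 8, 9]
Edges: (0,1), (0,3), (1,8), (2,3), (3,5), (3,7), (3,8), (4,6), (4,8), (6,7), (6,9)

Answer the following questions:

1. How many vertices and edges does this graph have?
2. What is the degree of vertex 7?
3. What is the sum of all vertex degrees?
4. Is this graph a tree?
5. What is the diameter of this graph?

Count: 10 vertices, 11 edges.
Vertex 7 has neighbors [3, 6], degree = 2.
Handshaking lemma: 2 * 11 = 22.
A tree on 10 vertices has 9 edges. This graph has 11 edges (2 extra). Not a tree.
Diameter (longest shortest path) = 4.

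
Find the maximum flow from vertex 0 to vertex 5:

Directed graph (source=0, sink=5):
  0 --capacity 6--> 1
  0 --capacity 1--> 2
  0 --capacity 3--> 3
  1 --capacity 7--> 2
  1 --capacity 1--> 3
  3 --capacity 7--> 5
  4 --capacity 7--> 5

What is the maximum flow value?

Computing max flow:
  Flow on (0->1): 1/6
  Flow on (0->3): 3/3
  Flow on (1->3): 1/1
  Flow on (3->5): 4/7
Maximum flow = 4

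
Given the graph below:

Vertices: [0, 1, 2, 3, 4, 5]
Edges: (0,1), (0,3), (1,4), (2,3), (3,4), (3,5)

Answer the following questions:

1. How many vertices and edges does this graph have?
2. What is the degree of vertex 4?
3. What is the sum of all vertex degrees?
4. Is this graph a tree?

Count: 6 vertices, 6 edges.
Vertex 4 has neighbors [1, 3], degree = 2.
Handshaking lemma: 2 * 6 = 12.
A tree on 6 vertices has 5 edges. This graph has 6 edges (1 extra). Not a tree.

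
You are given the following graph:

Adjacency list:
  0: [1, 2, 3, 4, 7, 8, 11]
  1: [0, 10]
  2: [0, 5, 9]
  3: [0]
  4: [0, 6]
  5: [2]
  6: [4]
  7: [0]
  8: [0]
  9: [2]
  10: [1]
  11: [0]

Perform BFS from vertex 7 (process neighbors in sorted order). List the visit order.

BFS from vertex 7 (neighbors processed in ascending order):
Visit order: 7, 0, 1, 2, 3, 4, 8, 11, 10, 5, 9, 6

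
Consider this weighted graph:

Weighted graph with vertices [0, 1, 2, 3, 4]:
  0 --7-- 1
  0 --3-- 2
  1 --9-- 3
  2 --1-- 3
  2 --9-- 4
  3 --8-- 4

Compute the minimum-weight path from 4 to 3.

Using Dijkstra's algorithm from vertex 4:
Shortest path: 4 -> 3
Total weight: 8 = 8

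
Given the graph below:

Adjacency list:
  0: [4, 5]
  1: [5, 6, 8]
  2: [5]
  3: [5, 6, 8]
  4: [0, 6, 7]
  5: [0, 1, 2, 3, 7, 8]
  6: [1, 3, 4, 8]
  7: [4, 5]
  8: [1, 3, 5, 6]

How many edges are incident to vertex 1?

Vertex 1 has neighbors [5, 6, 8], so deg(1) = 3.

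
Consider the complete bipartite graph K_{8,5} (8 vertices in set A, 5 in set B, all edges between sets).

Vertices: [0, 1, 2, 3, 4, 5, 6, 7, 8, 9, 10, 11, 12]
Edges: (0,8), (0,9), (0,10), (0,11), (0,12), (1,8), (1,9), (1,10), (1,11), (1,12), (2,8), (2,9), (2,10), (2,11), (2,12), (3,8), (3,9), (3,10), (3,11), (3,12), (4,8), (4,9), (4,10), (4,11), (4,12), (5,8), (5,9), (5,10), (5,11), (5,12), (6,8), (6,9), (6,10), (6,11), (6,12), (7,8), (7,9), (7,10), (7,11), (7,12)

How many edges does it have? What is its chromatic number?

K_{8,5} has 8 * 5 = 40 edges.
Bipartite graphs have chromatic number 2 (color each partition differently).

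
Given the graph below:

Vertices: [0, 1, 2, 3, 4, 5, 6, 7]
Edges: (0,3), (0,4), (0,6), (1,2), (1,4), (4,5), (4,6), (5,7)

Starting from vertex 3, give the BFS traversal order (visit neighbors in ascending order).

BFS from vertex 3 (neighbors processed in ascending order):
Visit order: 3, 0, 4, 6, 1, 5, 2, 7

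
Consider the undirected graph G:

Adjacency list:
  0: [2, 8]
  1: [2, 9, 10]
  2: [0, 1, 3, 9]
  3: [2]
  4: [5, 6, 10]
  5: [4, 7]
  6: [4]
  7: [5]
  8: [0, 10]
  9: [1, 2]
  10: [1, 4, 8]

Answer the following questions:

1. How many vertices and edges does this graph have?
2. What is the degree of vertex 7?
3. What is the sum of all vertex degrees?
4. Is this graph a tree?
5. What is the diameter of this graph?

Count: 11 vertices, 12 edges.
Vertex 7 has neighbors [5], degree = 1.
Handshaking lemma: 2 * 12 = 24.
A tree on 11 vertices has 10 edges. This graph has 12 edges (2 extra). Not a tree.
Diameter (longest shortest path) = 6.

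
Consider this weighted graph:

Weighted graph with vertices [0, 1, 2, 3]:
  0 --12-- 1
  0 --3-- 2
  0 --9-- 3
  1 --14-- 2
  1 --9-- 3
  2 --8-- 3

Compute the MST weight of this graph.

Applying Kruskal's algorithm (sort edges by weight, add if no cycle):
  Add (0,2) w=3
  Add (2,3) w=8
  Skip (0,3) w=9 (creates cycle)
  Add (1,3) w=9
  Skip (0,1) w=12 (creates cycle)
  Skip (1,2) w=14 (creates cycle)
MST weight = 20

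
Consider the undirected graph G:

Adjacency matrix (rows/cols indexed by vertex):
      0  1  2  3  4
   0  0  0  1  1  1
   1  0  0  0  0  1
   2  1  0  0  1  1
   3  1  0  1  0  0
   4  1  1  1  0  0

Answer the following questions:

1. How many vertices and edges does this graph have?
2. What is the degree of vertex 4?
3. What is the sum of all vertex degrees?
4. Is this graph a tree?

Count: 5 vertices, 6 edges.
Vertex 4 has neighbors [0, 1, 2], degree = 3.
Handshaking lemma: 2 * 6 = 12.
A tree on 5 vertices has 4 edges. This graph has 6 edges (2 extra). Not a tree.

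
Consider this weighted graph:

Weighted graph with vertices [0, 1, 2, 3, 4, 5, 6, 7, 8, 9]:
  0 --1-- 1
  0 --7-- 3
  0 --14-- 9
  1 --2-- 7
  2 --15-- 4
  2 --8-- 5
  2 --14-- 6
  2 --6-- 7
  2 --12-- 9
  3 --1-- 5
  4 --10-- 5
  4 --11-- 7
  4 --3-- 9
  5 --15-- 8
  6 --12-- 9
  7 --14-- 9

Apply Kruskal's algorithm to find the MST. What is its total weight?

Applying Kruskal's algorithm (sort edges by weight, add if no cycle):
  Add (0,1) w=1
  Add (3,5) w=1
  Add (1,7) w=2
  Add (4,9) w=3
  Add (2,7) w=6
  Add (0,3) w=7
  Skip (2,5) w=8 (creates cycle)
  Add (4,5) w=10
  Skip (4,7) w=11 (creates cycle)
  Skip (2,9) w=12 (creates cycle)
  Add (6,9) w=12
  Skip (0,9) w=14 (creates cycle)
  Skip (2,6) w=14 (creates cycle)
  Skip (7,9) w=14 (creates cycle)
  Skip (2,4) w=15 (creates cycle)
  Add (5,8) w=15
MST weight = 57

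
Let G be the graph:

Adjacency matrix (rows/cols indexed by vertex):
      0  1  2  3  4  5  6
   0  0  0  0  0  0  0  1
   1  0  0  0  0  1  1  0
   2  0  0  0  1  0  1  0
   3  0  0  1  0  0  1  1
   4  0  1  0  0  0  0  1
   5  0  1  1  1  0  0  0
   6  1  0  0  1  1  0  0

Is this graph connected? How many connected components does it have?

Checking connectivity: the graph has 1 connected component(s).
All vertices are reachable from each other. The graph IS connected.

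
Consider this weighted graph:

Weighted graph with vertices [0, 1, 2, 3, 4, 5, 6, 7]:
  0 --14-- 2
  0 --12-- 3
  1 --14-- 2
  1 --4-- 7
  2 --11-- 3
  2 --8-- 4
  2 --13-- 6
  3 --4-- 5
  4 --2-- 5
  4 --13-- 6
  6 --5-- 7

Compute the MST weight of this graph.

Applying Kruskal's algorithm (sort edges by weight, add if no cycle):
  Add (4,5) w=2
  Add (1,7) w=4
  Add (3,5) w=4
  Add (6,7) w=5
  Add (2,4) w=8
  Skip (2,3) w=11 (creates cycle)
  Add (0,3) w=12
  Add (2,6) w=13
  Skip (4,6) w=13 (creates cycle)
  Skip (0,2) w=14 (creates cycle)
  Skip (1,2) w=14 (creates cycle)
MST weight = 48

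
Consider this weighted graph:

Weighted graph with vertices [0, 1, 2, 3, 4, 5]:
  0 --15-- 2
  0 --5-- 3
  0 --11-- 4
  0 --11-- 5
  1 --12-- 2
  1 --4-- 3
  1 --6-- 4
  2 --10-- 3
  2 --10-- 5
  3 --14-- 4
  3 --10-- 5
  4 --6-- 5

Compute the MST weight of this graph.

Applying Kruskal's algorithm (sort edges by weight, add if no cycle):
  Add (1,3) w=4
  Add (0,3) w=5
  Add (1,4) w=6
  Add (4,5) w=6
  Add (2,3) w=10
  Skip (2,5) w=10 (creates cycle)
  Skip (3,5) w=10 (creates cycle)
  Skip (0,5) w=11 (creates cycle)
  Skip (0,4) w=11 (creates cycle)
  Skip (1,2) w=12 (creates cycle)
  Skip (3,4) w=14 (creates cycle)
  Skip (0,2) w=15 (creates cycle)
MST weight = 31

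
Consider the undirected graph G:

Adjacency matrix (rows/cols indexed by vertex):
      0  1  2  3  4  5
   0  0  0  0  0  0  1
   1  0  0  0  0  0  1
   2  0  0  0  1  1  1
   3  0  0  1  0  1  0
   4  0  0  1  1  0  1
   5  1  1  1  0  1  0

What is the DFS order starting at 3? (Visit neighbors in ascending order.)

DFS from vertex 3 (neighbors processed in ascending order):
Visit order: 3, 2, 4, 5, 0, 1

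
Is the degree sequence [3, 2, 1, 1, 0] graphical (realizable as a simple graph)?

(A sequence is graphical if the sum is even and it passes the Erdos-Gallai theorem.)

Sum of degrees = 7. Sum is odd, so the sequence is NOT graphical.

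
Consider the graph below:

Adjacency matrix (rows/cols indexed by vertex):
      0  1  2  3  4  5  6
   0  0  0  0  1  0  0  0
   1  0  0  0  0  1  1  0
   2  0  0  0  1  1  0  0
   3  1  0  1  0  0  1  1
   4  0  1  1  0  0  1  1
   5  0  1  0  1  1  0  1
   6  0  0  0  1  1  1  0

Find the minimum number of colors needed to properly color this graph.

The graph has a maximum clique of size 3 (lower bound on chromatic number).
A valid 3-coloring: {0: 1, 1: 2, 2: 1, 3: 0, 4: 0, 5: 1, 6: 2}.
Chromatic number = 3.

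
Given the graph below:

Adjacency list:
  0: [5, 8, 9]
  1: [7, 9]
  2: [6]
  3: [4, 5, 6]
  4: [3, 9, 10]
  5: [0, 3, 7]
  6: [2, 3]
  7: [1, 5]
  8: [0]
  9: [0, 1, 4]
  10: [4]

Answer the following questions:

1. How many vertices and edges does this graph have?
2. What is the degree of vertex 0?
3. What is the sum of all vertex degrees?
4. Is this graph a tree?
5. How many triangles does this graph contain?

Count: 11 vertices, 12 edges.
Vertex 0 has neighbors [5, 8, 9], degree = 3.
Handshaking lemma: 2 * 12 = 24.
A tree on 11 vertices has 10 edges. This graph has 12 edges (2 extra). Not a tree.
Number of triangles = 0.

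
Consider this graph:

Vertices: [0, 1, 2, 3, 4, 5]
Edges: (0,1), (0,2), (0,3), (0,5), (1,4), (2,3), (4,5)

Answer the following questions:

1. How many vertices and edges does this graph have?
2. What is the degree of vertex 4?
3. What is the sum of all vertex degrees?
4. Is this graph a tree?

Count: 6 vertices, 7 edges.
Vertex 4 has neighbors [1, 5], degree = 2.
Handshaking lemma: 2 * 7 = 14.
A tree on 6 vertices has 5 edges. This graph has 7 edges (2 extra). Not a tree.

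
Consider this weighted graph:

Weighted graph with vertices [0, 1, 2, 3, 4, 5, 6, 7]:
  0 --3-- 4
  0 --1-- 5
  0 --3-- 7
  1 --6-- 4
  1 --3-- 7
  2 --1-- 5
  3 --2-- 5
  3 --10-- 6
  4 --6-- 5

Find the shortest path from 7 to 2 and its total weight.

Using Dijkstra's algorithm from vertex 7:
Shortest path: 7 -> 0 -> 5 -> 2
Total weight: 3 + 1 + 1 = 5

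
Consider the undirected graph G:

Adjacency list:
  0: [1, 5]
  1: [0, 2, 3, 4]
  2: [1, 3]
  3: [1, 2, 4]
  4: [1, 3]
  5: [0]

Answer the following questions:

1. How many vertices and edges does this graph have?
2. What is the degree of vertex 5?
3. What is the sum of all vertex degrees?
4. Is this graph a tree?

Count: 6 vertices, 7 edges.
Vertex 5 has neighbors [0], degree = 1.
Handshaking lemma: 2 * 7 = 14.
A tree on 6 vertices has 5 edges. This graph has 7 edges (2 extra). Not a tree.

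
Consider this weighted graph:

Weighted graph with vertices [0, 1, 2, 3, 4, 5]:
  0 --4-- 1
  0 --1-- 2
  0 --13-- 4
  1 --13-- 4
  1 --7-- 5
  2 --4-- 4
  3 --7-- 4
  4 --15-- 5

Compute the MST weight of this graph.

Applying Kruskal's algorithm (sort edges by weight, add if no cycle):
  Add (0,2) w=1
  Add (0,1) w=4
  Add (2,4) w=4
  Add (1,5) w=7
  Add (3,4) w=7
  Skip (0,4) w=13 (creates cycle)
  Skip (1,4) w=13 (creates cycle)
  Skip (4,5) w=15 (creates cycle)
MST weight = 23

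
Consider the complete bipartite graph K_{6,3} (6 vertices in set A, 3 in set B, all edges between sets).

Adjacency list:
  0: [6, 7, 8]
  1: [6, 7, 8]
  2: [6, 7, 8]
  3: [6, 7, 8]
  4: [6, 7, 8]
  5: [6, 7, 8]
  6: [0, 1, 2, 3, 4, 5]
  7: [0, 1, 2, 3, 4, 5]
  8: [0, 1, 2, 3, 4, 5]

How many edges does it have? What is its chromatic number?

K_{6,3} has 6 * 3 = 18 edges.
Bipartite graphs have chromatic number 2 (color each partition differently).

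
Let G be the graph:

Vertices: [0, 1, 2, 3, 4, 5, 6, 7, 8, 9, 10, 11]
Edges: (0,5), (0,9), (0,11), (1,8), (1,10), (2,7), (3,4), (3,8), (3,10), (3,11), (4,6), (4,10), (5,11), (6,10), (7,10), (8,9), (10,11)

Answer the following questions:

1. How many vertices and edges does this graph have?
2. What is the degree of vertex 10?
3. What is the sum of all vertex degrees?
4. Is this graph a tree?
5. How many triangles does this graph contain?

Count: 12 vertices, 17 edges.
Vertex 10 has neighbors [1, 3, 4, 6, 7, 11], degree = 6.
Handshaking lemma: 2 * 17 = 34.
A tree on 12 vertices has 11 edges. This graph has 17 edges (6 extra). Not a tree.
Number of triangles = 4.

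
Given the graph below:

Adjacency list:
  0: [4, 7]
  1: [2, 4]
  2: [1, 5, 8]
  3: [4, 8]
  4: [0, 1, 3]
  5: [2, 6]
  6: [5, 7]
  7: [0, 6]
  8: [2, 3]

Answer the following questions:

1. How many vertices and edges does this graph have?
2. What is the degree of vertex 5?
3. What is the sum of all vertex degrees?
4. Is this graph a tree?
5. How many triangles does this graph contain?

Count: 9 vertices, 10 edges.
Vertex 5 has neighbors [2, 6], degree = 2.
Handshaking lemma: 2 * 10 = 20.
A tree on 9 vertices has 8 edges. This graph has 10 edges (2 extra). Not a tree.
Number of triangles = 0.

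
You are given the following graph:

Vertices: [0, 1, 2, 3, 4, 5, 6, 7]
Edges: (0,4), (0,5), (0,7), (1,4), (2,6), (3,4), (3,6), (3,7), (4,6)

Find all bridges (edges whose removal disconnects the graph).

A bridge is an edge whose removal increases the number of connected components.
Bridges found: (0,5), (1,4), (2,6)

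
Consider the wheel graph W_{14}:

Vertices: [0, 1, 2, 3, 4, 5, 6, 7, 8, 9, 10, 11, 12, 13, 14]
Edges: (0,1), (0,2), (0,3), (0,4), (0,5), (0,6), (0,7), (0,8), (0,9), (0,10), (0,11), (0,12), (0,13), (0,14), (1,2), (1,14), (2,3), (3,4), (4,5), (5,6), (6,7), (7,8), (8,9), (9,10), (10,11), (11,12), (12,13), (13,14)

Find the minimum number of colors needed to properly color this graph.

W_{14} = C_{14} plus a hub adjacent to every cycle vertex.
The outer cycle needs 2 colors (even cycle); the hub is adjacent to all of them so needs a fresh color.
Chromatic number = 2 + 1 = 3.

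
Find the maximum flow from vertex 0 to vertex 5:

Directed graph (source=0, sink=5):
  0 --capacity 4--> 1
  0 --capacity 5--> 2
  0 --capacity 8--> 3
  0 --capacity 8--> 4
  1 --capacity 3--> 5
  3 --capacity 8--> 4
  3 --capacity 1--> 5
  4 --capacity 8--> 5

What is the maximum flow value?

Computing max flow:
  Flow on (0->1): 3/4
  Flow on (0->3): 1/8
  Flow on (0->4): 8/8
  Flow on (1->5): 3/3
  Flow on (3->5): 1/1
  Flow on (4->5): 8/8
Maximum flow = 12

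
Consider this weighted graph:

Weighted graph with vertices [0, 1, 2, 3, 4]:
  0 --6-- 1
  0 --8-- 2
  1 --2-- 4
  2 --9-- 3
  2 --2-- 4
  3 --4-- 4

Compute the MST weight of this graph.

Applying Kruskal's algorithm (sort edges by weight, add if no cycle):
  Add (1,4) w=2
  Add (2,4) w=2
  Add (3,4) w=4
  Add (0,1) w=6
  Skip (0,2) w=8 (creates cycle)
  Skip (2,3) w=9 (creates cycle)
MST weight = 14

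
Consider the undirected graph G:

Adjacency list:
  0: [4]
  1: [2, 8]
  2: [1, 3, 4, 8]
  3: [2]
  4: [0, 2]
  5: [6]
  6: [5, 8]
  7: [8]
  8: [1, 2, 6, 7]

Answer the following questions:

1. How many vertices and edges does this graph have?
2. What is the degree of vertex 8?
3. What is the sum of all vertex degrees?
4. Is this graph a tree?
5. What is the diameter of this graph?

Count: 9 vertices, 9 edges.
Vertex 8 has neighbors [1, 2, 6, 7], degree = 4.
Handshaking lemma: 2 * 9 = 18.
A tree on 9 vertices has 8 edges. This graph has 9 edges (1 extra). Not a tree.
Diameter (longest shortest path) = 5.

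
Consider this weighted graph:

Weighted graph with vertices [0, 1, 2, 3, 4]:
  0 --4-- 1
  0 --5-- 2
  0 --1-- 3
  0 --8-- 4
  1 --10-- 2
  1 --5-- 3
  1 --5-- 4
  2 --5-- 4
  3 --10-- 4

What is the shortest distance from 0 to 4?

Using Dijkstra's algorithm from vertex 0:
Shortest path: 0 -> 4
Total weight: 8 = 8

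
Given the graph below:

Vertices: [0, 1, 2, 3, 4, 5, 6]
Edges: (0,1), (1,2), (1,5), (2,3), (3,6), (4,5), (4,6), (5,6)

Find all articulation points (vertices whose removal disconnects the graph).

An articulation point is a vertex whose removal disconnects the graph.
Articulation points: [1]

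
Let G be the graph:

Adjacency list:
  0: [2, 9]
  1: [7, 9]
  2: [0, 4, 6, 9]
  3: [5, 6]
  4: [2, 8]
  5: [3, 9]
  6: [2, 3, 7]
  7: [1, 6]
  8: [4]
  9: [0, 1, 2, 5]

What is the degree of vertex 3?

Vertex 3 has neighbors [5, 6], so deg(3) = 2.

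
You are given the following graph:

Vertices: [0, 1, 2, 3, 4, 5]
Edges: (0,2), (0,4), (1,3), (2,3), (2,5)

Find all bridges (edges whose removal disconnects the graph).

A bridge is an edge whose removal increases the number of connected components.
Bridges found: (0,2), (0,4), (1,3), (2,3), (2,5)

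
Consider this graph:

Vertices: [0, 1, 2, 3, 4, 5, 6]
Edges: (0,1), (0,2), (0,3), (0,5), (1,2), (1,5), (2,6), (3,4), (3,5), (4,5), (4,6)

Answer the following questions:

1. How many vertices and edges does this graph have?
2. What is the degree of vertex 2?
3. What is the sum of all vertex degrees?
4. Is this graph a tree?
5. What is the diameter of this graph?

Count: 7 vertices, 11 edges.
Vertex 2 has neighbors [0, 1, 6], degree = 3.
Handshaking lemma: 2 * 11 = 22.
A tree on 7 vertices has 6 edges. This graph has 11 edges (5 extra). Not a tree.
Diameter (longest shortest path) = 2.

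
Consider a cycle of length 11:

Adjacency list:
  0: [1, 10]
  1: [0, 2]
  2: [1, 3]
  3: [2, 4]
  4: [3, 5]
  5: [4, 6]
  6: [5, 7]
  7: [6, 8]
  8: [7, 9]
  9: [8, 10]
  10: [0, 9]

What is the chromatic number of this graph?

This is an odd cycle (C_11). Odd cycles are not bipartite (any 2-coloring forces two adjacent vertices to match), and 3 colors suffice.
Chromatic number = 3.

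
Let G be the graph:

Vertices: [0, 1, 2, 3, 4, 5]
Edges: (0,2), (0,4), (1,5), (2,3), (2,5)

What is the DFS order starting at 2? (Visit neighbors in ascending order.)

DFS from vertex 2 (neighbors processed in ascending order):
Visit order: 2, 0, 4, 3, 5, 1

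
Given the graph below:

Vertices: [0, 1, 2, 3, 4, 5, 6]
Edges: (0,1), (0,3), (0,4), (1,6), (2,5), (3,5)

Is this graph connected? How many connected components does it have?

Checking connectivity: the graph has 1 connected component(s).
All vertices are reachable from each other. The graph IS connected.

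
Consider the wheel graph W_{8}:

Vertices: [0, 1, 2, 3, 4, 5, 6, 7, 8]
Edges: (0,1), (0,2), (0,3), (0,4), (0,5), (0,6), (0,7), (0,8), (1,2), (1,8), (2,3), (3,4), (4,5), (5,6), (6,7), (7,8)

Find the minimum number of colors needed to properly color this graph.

W_{8} = C_{8} plus a hub adjacent to every cycle vertex.
The outer cycle needs 2 colors (even cycle); the hub is adjacent to all of them so needs a fresh color.
Chromatic number = 2 + 1 = 3.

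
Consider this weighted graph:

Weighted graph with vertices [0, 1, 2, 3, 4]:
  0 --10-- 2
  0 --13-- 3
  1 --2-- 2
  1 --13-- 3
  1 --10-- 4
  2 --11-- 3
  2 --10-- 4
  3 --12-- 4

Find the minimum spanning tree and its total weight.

Applying Kruskal's algorithm (sort edges by weight, add if no cycle):
  Add (1,2) w=2
  Add (0,2) w=10
  Add (1,4) w=10
  Skip (2,4) w=10 (creates cycle)
  Add (2,3) w=11
  Skip (3,4) w=12 (creates cycle)
  Skip (0,3) w=13 (creates cycle)
  Skip (1,3) w=13 (creates cycle)
MST weight = 33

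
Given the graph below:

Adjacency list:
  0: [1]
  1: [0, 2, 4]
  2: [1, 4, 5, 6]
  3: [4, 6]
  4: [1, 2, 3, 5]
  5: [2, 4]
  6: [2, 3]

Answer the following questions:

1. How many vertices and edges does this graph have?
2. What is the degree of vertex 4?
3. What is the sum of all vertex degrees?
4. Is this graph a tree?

Count: 7 vertices, 9 edges.
Vertex 4 has neighbors [1, 2, 3, 5], degree = 4.
Handshaking lemma: 2 * 9 = 18.
A tree on 7 vertices has 6 edges. This graph has 9 edges (3 extra). Not a tree.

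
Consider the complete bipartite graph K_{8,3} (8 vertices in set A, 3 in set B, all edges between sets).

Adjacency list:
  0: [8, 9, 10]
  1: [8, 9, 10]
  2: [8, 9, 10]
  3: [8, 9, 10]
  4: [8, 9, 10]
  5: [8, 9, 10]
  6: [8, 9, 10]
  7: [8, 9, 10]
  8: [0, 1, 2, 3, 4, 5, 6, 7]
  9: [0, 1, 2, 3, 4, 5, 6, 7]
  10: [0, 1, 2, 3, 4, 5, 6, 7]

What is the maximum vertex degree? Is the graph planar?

Set-A vertices have degree 3; set-B vertices have degree 8. Maximum degree = max(8,3) = 8.
K_{8,3} contains K_{3,3} as a subgraph (since both sides have >= 3 vertices); by Kuratowski's theorem it is not planar.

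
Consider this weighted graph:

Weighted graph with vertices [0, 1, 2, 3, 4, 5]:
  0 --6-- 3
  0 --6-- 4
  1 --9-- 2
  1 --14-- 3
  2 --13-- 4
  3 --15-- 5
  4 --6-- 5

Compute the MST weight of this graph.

Applying Kruskal's algorithm (sort edges by weight, add if no cycle):
  Add (0,4) w=6
  Add (0,3) w=6
  Add (4,5) w=6
  Add (1,2) w=9
  Add (2,4) w=13
  Skip (1,3) w=14 (creates cycle)
  Skip (3,5) w=15 (creates cycle)
MST weight = 40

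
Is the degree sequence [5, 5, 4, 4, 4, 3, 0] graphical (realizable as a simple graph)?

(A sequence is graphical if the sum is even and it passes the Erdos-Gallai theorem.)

Sum of degrees = 25. Sum is odd, so the sequence is NOT graphical.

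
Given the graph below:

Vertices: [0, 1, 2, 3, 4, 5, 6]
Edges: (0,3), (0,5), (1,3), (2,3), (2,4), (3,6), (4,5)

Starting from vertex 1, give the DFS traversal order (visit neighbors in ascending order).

DFS from vertex 1 (neighbors processed in ascending order):
Visit order: 1, 3, 0, 5, 4, 2, 6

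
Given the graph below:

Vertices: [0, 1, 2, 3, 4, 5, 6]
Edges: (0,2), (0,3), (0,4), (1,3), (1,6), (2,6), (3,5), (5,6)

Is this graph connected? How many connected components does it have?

Checking connectivity: the graph has 1 connected component(s).
All vertices are reachable from each other. The graph IS connected.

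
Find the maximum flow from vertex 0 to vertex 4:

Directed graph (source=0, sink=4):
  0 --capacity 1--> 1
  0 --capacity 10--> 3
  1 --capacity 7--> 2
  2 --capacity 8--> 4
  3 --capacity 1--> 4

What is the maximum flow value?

Computing max flow:
  Flow on (0->1): 1/1
  Flow on (0->3): 1/10
  Flow on (1->2): 1/7
  Flow on (2->4): 1/8
  Flow on (3->4): 1/1
Maximum flow = 2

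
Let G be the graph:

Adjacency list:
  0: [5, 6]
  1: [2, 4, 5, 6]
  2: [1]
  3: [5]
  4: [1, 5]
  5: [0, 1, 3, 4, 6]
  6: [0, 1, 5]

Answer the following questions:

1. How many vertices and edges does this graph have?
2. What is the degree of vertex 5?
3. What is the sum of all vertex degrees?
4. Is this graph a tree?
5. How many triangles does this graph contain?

Count: 7 vertices, 9 edges.
Vertex 5 has neighbors [0, 1, 3, 4, 6], degree = 5.
Handshaking lemma: 2 * 9 = 18.
A tree on 7 vertices has 6 edges. This graph has 9 edges (3 extra). Not a tree.
Number of triangles = 3.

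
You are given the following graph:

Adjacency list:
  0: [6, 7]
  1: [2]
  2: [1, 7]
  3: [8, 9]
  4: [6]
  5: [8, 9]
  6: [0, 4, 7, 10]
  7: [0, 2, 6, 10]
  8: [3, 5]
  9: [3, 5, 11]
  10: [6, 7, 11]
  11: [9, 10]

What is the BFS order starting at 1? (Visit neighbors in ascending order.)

BFS from vertex 1 (neighbors processed in ascending order):
Visit order: 1, 2, 7, 0, 6, 10, 4, 11, 9, 3, 5, 8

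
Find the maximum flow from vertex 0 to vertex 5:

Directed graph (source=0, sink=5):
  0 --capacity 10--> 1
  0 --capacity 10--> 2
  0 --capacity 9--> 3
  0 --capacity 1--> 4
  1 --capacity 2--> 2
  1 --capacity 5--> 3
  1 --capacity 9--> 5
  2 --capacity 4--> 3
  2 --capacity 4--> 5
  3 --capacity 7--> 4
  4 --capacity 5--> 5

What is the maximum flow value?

Computing max flow:
  Flow on (0->1): 9/10
  Flow on (0->2): 4/10
  Flow on (0->3): 5/9
  Flow on (1->5): 9/9
  Flow on (2->5): 4/4
  Flow on (3->4): 5/7
  Flow on (4->5): 5/5
Maximum flow = 18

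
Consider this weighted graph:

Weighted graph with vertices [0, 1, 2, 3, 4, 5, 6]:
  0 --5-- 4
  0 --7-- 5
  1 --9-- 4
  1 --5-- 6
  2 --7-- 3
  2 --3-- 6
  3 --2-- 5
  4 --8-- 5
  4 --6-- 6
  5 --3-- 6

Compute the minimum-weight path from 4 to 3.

Using Dijkstra's algorithm from vertex 4:
Shortest path: 4 -> 5 -> 3
Total weight: 8 + 2 = 10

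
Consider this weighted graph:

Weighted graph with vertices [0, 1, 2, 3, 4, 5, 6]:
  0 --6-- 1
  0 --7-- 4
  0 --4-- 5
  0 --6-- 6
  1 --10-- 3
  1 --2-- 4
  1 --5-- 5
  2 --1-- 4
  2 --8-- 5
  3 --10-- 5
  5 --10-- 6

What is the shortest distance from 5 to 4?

Using Dijkstra's algorithm from vertex 5:
Shortest path: 5 -> 1 -> 4
Total weight: 5 + 2 = 7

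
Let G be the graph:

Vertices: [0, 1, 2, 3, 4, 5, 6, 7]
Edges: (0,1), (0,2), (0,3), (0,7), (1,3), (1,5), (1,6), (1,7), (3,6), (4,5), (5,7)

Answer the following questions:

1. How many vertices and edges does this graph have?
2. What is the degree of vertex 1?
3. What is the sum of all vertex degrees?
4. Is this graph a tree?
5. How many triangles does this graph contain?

Count: 8 vertices, 11 edges.
Vertex 1 has neighbors [0, 3, 5, 6, 7], degree = 5.
Handshaking lemma: 2 * 11 = 22.
A tree on 8 vertices has 7 edges. This graph has 11 edges (4 extra). Not a tree.
Number of triangles = 4.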